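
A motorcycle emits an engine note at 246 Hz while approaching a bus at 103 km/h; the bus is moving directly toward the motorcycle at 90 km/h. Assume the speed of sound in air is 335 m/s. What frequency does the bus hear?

103 km/h = 28.61 m/s; 90 km/h = 25 m/s.
General Doppler shift: f' = f · (v + v_o)/(v − v_s).
f' = 246 × (335 + 25)/(335 − 28.61) = 246 × 360/306.39 ≈ 289 Hz.

289 Hz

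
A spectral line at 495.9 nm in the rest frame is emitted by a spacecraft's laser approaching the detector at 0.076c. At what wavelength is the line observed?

Relativistic Doppler for wavelength: λ' = λ₀ · √((1 − β)/(1 + β)).
λ' = 495.9 × √(0.9240/1.0760) = 495.9 × 0.92668 ≈ 459.5 nm.

459.5 nm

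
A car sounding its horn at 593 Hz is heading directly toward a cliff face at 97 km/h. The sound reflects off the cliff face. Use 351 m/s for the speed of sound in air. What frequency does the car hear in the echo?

692 Hz

97 km/h = 26.94 m/s.
The cliff face receives the sound from a moving source: f₁ = f₀ · v/(v − v_e) = 593 × 351/324.06 ≈ 642 Hz.
On the return leg the car is a moving observer: f₂ = f₁ · (v + v_e)/v = 642 × 377.94/351 ≈ 692 Hz.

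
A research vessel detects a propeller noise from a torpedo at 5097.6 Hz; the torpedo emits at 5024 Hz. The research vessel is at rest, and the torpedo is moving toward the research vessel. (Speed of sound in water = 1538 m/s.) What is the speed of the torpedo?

22.2 m/s

f' = f · v/(v − v_s) ⇒ v_s = v · |1 − f/f'|.
v_s = 1538 × |1 − 5024/5097.6| = 1538 × 0.01444 ≈ 22.2 m/s.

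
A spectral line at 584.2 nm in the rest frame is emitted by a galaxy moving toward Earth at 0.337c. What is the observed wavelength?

411.4 nm

Relativistic Doppler for wavelength: λ' = λ₀ · √((1 − β)/(1 + β)).
λ' = 584.2 × √(0.6630/1.3370) = 584.2 × 0.70419 ≈ 411.4 nm.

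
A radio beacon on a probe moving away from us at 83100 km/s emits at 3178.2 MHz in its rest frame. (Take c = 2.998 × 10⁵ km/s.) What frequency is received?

β = v/c = 83100/299800 = 0.2772.
Relativistic Doppler for frequency: f' = f₀ · √((1 − β)/(1 + β)).
f' = 3178.2 × √(0.7228/1.2772) = 3178.2 × 0.75229 ≈ 2390.9 MHz.

2390.9 MHz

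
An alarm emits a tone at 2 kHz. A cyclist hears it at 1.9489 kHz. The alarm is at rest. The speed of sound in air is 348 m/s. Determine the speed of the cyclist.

8.9 m/s

f' < f, so the cyclist is receding.
f' = f · (v − v_o)/v ⇒ v_o = v · |f'/f − 1|.
v_o = 348 × |1.9489/2 − 1| = 348 × 0.02555 ≈ 8.9 m/s.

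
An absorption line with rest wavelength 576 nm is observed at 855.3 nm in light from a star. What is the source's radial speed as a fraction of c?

λ'/λ₀ = 1.4849 > 1 (redshift), so the source is receding.
λ'/λ₀ = √((1 + β)/(1 − β)) for a receding source ⇒ β = (r² − 1)/(r² + 1) with r = λ'/λ₀.
β = (2.2049 − 1)/(2.2049 + 1) ≈ 0.376.

0.376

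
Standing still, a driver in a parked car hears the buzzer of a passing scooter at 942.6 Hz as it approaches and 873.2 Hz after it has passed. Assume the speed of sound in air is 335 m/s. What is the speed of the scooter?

f₁/f₂ = (v + v_s)/(v − v_s), so v_s = v · (f₁ − f₂)/(f₁ + f₂).
v_s = 335 × (942.6 − 873.2)/(942.6 + 873.2) = 335 × 69.4/1815.8 ≈ 12.8 m/s.

12.8 m/s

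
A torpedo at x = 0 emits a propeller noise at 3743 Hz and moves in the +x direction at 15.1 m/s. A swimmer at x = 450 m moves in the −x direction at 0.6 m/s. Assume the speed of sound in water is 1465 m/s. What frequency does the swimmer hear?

The observer lies on the +x side, so the source is heading toward the observer and the observer is heading toward the source.
Both move, so f' = f · (v + v_o)/(v − v_s).
f' = 3743 × (1465 + 0.6)/(1465 − 15.1) = 3743 × 1465.6/1449.9 ≈ 3784 Hz.

3784 Hz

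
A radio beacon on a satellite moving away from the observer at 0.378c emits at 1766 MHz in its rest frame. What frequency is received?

1186.5 MHz

Relativistic Doppler for frequency: f' = f₀ · √((1 − β)/(1 + β)).
f' = 1766 × √(0.6220/1.3780) = 1766 × 0.67185 ≈ 1186.5 MHz.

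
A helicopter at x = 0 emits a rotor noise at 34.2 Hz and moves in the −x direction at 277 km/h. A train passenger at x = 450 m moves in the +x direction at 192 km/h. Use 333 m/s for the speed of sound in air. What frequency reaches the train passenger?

23.3 Hz

277 km/h = 76.94 m/s; 192 km/h = 53.33 m/s.
The observer lies on the +x side, so the source is heading away from the observer and the observer is heading away from the source.
General Doppler shift: f' = f · (v − v_o)/(v + v_s).
f' = 34.2 × (333 − 53.33)/(333 + 76.94) = 34.2 × 279.67/409.94 ≈ 23.3 Hz.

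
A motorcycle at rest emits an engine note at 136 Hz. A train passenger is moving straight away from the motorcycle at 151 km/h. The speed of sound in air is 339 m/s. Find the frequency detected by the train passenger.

151 km/h = 41.94 m/s.
Only the observer moves, away from the source, so f' = f · (v − v_o)/v.
f' = 136 × (339 − 41.94)/339 = 136 × 297.06/339 ≈ 119 Hz.

119 Hz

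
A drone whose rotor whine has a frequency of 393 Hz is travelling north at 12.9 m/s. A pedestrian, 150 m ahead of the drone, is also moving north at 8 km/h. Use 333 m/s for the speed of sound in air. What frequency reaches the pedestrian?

8 km/h = 2.222 m/s.
The pedestrian is ahead, so the drone is moving toward it while the pedestrian is moving away from the drone.
Both move, so f' = f · (v − v_o)/(v − v_s).
f' = 393 × (333 − 2.222)/(333 − 12.9) = 393 × 330.78/320.1 ≈ 406 Hz.

406 Hz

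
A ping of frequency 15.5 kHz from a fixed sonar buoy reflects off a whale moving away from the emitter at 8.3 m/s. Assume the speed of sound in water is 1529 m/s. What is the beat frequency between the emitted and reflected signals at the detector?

At the whale (a moving observer), f₁ = f₀ · (v − u)/v = 15.5 × 1520.7/1529 ≈ 15.4159 kHz.
On reflection it acts as a source moving away from the stationary detector: f₂ = f₁ · v/(v + u) = 15.4159 × 1529/1537.3 ≈ 15.3326 kHz.
Equivalently f₂ = f₀ · (v − u)/(v + u).
Beat frequency (with f₀ = 15500 Hz): |f₂ − f₀| = 2u·f₀/(v + u) = 2 × 8.3 × 15500/1537.3 ≈ 167 Hz.

167 Hz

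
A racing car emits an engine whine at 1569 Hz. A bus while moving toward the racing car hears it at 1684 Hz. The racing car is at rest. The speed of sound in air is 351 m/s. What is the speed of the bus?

f' = f · (v + v_o)/v ⇒ v_o = v · |f'/f − 1|.
v_o = 351 × |1684/1569 − 1| = 351 × 0.0733 ≈ 26 m/s.

26 m/s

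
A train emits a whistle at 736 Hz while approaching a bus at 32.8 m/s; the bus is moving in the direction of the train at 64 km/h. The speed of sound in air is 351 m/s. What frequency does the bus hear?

853 Hz

64 km/h = 17.78 m/s.
Both move, so f' = f · (v + v_o)/(v − v_s).
f' = 736 × (351 + 17.78)/(351 − 32.8) = 736 × 368.78/318.2 ≈ 853 Hz.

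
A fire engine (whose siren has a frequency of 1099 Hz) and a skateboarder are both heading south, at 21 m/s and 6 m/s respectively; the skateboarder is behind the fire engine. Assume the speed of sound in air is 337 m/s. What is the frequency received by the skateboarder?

1053 Hz

The skateboarder is behind, so the fire engine is moving away from it while the skateboarder is moving toward the fire engine.
General Doppler shift: f' = f · (v + v_o)/(v + v_s).
f' = 1099 × (337 + 6)/(337 + 21) = 1099 × 343/358 ≈ 1053 Hz.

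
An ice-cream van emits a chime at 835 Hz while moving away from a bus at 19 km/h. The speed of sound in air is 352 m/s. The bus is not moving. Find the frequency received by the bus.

19 km/h = 5.278 m/s.
With the source moving away from a stationary observer, f' = f · v/(v + v_s).
f' = 835 × 352/(352 + 5.278) = 835 × 352/357.3 ≈ 823 Hz.

823 Hz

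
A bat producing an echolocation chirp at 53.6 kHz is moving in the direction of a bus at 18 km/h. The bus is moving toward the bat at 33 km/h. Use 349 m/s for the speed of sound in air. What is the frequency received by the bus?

55.8 kHz

18 km/h = 5 m/s; 33 km/h = 9.167 m/s.
Both move, so f' = f · (v + v_o)/(v − v_s).
f' = 53.6 × (349 + 9.167)/(349 − 5) = 53.6 × 358.17/344 ≈ 55.8 kHz.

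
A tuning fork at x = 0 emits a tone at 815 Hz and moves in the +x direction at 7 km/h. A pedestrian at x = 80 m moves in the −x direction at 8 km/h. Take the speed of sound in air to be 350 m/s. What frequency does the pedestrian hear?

7 km/h = 1.944 m/s; 8 km/h = 2.222 m/s.
The observer lies on the +x side, so the source is heading toward the observer and the observer is heading toward the source.
With source approaching and observer approaching, f' = f · (v + v_o)/(v − v_s).
f' = 815 × (350 + 2.222)/(350 − 1.944) = 815 × 352.22/348.06 ≈ 825 Hz.

825 Hz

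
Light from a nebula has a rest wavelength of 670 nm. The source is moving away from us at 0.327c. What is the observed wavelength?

940.8 nm

Relativistic Doppler for wavelength: λ' = λ₀ · √((1 + β)/(1 − β)).
λ' = 670 × √(1.3270/0.6730) = 670 × 1.40420 ≈ 940.8 nm.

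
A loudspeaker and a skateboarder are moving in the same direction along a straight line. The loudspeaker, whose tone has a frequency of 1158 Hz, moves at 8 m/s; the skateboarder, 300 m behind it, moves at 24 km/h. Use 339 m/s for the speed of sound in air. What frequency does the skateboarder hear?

1154 Hz

24 km/h = 6.667 m/s.
The skateboarder is behind, so the loudspeaker is moving away from it while the skateboarder is moving toward the loudspeaker.
With source receding and observer approaching, f' = f · (v + v_o)/(v + v_s).
f' = 1158 × (339 + 6.667)/(339 + 8) = 1158 × 345.67/347 ≈ 1154 Hz.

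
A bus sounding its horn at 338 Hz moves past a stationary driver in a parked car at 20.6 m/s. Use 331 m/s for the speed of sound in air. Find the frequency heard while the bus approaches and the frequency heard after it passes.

Approaching: f₁ = f · v/(v − v_s) = 338 × 331/310.4 ≈ 360 Hz.
Receding: f₂ = f · v/(v + v_s) = 338 × 331/351.6 ≈ 318 Hz.

360 Hz approaching; 318 Hz receding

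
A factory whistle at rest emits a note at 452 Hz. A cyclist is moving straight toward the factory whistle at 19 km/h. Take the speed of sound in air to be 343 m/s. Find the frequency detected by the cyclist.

19 km/h = 5.278 m/s.
Only the observer moves, toward the source, so f' = f · (v + v_o)/v.
f' = 452 × (343 + 5.278)/343 = 452 × 348.28/343 ≈ 459 Hz.

459 Hz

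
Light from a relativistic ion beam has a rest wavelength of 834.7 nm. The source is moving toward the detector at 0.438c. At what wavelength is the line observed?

521.8 nm

Relativistic Doppler for wavelength: λ' = λ₀ · √((1 − β)/(1 + β)).
λ' = 834.7 × √(0.5620/1.4380) = 834.7 × 0.62516 ≈ 521.8 nm.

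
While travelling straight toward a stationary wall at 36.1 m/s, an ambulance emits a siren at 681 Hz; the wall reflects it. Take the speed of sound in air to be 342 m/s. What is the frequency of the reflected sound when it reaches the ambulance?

842 Hz

The wall receives the sound from a moving source: f₁ = f₀ · v/(v − v_e) = 681 × 342/305.9 ≈ 761 Hz.
On the return leg the ambulance is a moving observer: f₂ = f₁ · (v + v_e)/v = 761 × 378.1/342 ≈ 842 Hz.
Equivalently f₂ = f₀ · (v + v_e)/(v − v_e).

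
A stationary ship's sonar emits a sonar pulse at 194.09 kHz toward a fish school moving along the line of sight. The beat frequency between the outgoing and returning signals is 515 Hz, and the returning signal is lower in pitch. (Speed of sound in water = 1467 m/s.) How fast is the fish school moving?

1.95 m/s

Double Doppler shift off a moving reflector: f₂ = f₀ · (v + u)/(v − u) (u > 0 toward emitter).
Returning signal is lower, so f₂ = f₀ − Δf = 194090 − 515 = 193575 Hz.
Rearranging, u = v · (f₂ − f₀)/(f₂ + f₀) = 1467 × -515/387665 ≈ -1.95 m/s.
So the fish school is moving at 1.95 m/s away from the emitter.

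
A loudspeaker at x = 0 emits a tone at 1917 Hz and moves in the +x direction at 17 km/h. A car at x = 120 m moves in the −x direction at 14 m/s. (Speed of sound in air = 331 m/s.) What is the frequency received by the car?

17 km/h = 4.722 m/s.
The observer lies on the +x side, so the source is heading toward the observer and the observer is heading toward the source.
Both move, so f' = f · (v + v_o)/(v − v_s).
f' = 1917 × (331 + 14)/(331 − 4.722) = 1917 × 345/326.28 ≈ 2027 Hz.

2027 Hz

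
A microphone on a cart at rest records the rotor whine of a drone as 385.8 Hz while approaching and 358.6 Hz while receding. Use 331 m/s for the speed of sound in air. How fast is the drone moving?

f₁/f₂ = (v + v_s)/(v − v_s), so v_s = v · (f₁ − f₂)/(f₁ + f₂).
v_s = 331 × (385.8 − 358.6)/(385.8 + 358.6) = 331 × 27.2/744.4 ≈ 12.1 m/s.

12.1 m/s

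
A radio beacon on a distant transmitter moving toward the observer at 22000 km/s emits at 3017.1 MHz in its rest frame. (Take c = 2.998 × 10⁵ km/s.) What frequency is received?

3247.3 MHz

β = v/c = 22000/299800 = 0.0734.
Relativistic Doppler for frequency: f' = f₀ · √((1 + β)/(1 − β)).
f' = 3017.1 × √(1.0734/0.9266) = 3017.1 × 1.07628 ≈ 3247.3 MHz.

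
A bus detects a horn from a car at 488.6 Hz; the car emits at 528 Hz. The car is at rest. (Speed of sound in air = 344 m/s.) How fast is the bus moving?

26 m/s

f' < f, so the bus is receding.
f' = f · (v − v_o)/v ⇒ v_o = v · |f'/f − 1|.
v_o = 344 × |488.6/528 − 1| = 344 × 0.07462 ≈ 26 m/s.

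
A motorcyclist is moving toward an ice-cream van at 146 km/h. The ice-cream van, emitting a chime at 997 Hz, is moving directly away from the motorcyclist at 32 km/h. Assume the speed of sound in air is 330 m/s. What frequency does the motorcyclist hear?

1090 Hz

32 km/h = 8.889 m/s; 146 km/h = 40.56 m/s.
With source receding and observer approaching, f' = f · (v + v_o)/(v + v_s).
f' = 997 × (330 + 40.56)/(330 + 8.889) = 997 × 370.56/338.89 ≈ 1090 Hz.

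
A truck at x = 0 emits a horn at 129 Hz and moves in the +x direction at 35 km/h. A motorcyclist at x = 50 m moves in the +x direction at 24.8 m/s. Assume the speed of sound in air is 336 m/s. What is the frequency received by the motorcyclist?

123 Hz

35 km/h = 9.722 m/s.
The observer lies on the +x side, so the source is heading toward the observer and the observer is heading away from the source.
General Doppler shift: f' = f · (v − v_o)/(v − v_s).
f' = 129 × (336 − 24.8)/(336 − 9.722) = 129 × 311.2/326.28 ≈ 123 Hz.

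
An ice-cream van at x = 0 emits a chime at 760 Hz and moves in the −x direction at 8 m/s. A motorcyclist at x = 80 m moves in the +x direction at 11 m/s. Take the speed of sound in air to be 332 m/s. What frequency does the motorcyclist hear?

718 Hz

The observer lies on the +x side, so the source is heading away from the observer and the observer is heading away from the source.
General Doppler shift: f' = f · (v − v_o)/(v + v_s).
f' = 760 × (332 − 11)/(332 + 8) = 760 × 321/340 ≈ 718 Hz.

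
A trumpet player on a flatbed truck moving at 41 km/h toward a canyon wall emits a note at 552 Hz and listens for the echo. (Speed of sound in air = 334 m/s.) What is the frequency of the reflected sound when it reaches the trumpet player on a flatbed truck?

41 km/h = 11.39 m/s.
The canyon wall receives the sound from a moving source: f₁ = f₀ · v/(v − v_e) = 552 × 334/322.61 ≈ 571 Hz.
On the return leg the trumpet player on a flatbed truck is a moving observer: f₂ = f₁ · (v + v_e)/v = 571 × 345.39/334 ≈ 591 Hz.

591 Hz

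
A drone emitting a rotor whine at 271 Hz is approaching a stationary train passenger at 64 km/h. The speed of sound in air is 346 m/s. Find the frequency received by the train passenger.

64 km/h = 17.78 m/s.
With the source moving toward a stationary observer, f' = f · v/(v − v_s).
f' = 271 × 346/(346 − 17.78) = 271 × 346/328.2 ≈ 286 Hz.

286 Hz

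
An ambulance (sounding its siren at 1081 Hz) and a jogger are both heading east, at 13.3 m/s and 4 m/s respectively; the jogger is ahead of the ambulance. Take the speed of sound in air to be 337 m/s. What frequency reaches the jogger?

The jogger is ahead, so the ambulance is moving toward it while the jogger is moving away from the ambulance.
Both move, so f' = f · (v − v_o)/(v − v_s).
f' = 1081 × (337 − 4)/(337 − 13.3) = 1081 × 333/323.7 ≈ 1112 Hz.

1112 Hz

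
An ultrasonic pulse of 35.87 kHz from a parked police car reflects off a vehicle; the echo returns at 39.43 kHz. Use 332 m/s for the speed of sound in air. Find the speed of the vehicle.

Double Doppler shift off a moving reflector: f₂ = f₀ · (v + u)/(v − u) (u > 0 toward emitter).
Rearranging, u = v · (f₂ − f₀)/(f₂ + f₀) = 332 × 3.56/75.30 ≈ 15.7 m/s.
So the vehicle is moving at 15.7 m/s toward the emitter.

15.7 m/s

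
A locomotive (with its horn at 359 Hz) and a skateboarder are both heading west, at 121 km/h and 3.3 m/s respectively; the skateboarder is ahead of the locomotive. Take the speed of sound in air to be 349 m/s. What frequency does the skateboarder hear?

121 km/h = 33.61 m/s.
The skateboarder is ahead, so the locomotive is moving toward it while the skateboarder is moving away from the locomotive.
General Doppler shift: f' = f · (v − v_o)/(v − v_s).
f' = 359 × (349 − 3.3)/(349 − 33.61) = 359 × 345.7/315.39 ≈ 394 Hz.

394 Hz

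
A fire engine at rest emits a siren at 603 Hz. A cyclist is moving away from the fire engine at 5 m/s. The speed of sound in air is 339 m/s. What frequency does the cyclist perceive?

594 Hz

Moving observer, stationary source: f' = f · (v − v_o)/v.
f' = 603 × (339 − 5)/339 = 603 × 334/339 ≈ 594 Hz.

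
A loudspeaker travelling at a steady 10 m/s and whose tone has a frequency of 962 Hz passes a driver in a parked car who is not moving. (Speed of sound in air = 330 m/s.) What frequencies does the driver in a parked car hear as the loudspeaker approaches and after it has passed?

992 Hz approaching; 934 Hz receding

Approaching: f₁ = f · v/(v − v_s) = 962 × 330/320 ≈ 992 Hz.
Receding: f₂ = f · v/(v + v_s) = 962 × 330/340 ≈ 934 Hz.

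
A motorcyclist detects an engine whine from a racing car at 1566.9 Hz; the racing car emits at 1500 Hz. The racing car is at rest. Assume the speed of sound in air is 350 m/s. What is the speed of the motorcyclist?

f' > f, so the motorcyclist is approaching.
f' = f · (v + v_o)/v ⇒ v_o = v · |f'/f − 1|.
v_o = 350 × |1566.9/1500 − 1| = 350 × 0.0446 ≈ 15.6 m/s.

15.6 m/s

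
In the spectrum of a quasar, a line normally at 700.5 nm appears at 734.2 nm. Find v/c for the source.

0.047c

λ'/λ₀ = 1.0481 > 1 (redshift), so the source is receding.
λ'/λ₀ = √((1 + β)/(1 − β)) for a receding source ⇒ β = (r² − 1)/(r² + 1) with r = λ'/λ₀.
β = (1.0985 − 1)/(1.0985 + 1) ≈ 0.047.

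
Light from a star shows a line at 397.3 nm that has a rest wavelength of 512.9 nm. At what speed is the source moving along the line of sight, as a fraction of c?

λ'/λ₀ = 0.7746 < 1 (blueshift), so the source is approaching.
λ'/λ₀ = √((1 − β)/(1 + β)) for an approaching source ⇒ β = (1 − r²)/(1 + r²) with r = λ'/λ₀.
β = (1 − 0.6000)/(1 + 0.6000) ≈ 0.250.

0.250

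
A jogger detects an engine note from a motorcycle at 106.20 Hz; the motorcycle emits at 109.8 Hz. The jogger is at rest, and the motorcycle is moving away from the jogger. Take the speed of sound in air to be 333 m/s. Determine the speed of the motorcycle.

11.3 m/s

f' = f · v/(v + v_s) ⇒ v_s = v · |1 − f/f'|.
v_s = 333 × |1 − 109.8/106.20| = 333 × 0.0339 ≈ 11.3 m/s.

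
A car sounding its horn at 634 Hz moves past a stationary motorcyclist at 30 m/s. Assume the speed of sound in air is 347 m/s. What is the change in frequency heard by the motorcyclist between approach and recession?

Approaching: f₁ = f · v/(v − v_s) = 634 × 347/317 ≈ 694 Hz.
Receding: f₂ = f · v/(v + v_s) = 634 × 347/377 ≈ 584 Hz.
Drop: f₁ − f₂ = 2f·v·v_s/(v² − v_s²) = 2 × 634 × 347 × 30/(347² − 30²) ≈ 110 Hz.

110 Hz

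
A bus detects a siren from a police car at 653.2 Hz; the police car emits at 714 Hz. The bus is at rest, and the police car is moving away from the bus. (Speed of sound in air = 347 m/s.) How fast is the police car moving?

32 m/s

f' = f · v/(v + v_s) ⇒ v_s = v · |1 − f/f'|.
v_s = 347 × |1 − 714/653.2| = 347 × 0.09308 ≈ 32 m/s.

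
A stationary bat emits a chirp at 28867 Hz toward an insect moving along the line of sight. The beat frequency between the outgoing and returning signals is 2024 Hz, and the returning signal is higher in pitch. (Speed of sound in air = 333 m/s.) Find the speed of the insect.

Double Doppler shift off a moving reflector: f₂ = f₀ · (v + u)/(v − u) (u > 0 toward emitter).
Returning signal is higher, so f₂ = f₀ + Δf = 28867 + 2024 = 30891 Hz.
Rearranging, u = v · (f₂ − f₀)/(f₂ + f₀) = 333 × 2024/59758 ≈ 11.3 m/s.
So the insect is moving at 11.3 m/s toward the emitter.

11.3 m/s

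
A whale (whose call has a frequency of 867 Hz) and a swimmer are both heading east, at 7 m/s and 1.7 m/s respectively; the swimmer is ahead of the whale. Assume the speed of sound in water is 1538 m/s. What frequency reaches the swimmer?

The swimmer is ahead, so the whale is moving toward it while the swimmer is moving away from the whale.
With source approaching and observer receding, f' = f · (v − v_o)/(v − v_s).
f' = 867 × (1538 − 1.7)/(1538 − 7) = 867 × 1536.3/1531 ≈ 870 Hz.

870 Hz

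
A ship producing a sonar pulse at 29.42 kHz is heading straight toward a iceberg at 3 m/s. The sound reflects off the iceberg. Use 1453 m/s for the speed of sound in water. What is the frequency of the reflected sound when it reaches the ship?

29.5 kHz

The iceberg receives the sound from a moving source: f₁ = f₀ · v/(v − v_e) = 29.42 × 1453/1450 ≈ 29.5 kHz.
On the return leg the ship is a moving observer: f₂ = f₁ · (v + v_e)/v = 29.5 × 1456/1453 ≈ 29.5 kHz.
Equivalently f₂ = f₀ · (v + v_e)/(v − v_e).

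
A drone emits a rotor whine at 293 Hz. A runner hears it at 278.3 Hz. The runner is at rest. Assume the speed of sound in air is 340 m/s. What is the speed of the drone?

f' < f, so the drone is receding.
f' = f · v/(v + v_s) ⇒ v_s = v · |1 − f/f'|.
v_s = 340 × |1 − 293/278.3| = 340 × 0.05282 ≈ 18.0 m/s.

18.0 m/s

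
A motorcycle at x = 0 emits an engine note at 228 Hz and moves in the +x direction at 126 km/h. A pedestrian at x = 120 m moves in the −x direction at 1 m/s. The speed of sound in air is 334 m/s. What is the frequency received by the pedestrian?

126 km/h = 35 m/s.
The observer lies on the +x side, so the source is heading toward the observer and the observer is heading toward the source.
General Doppler shift: f' = f · (v + v_o)/(v − v_s).
f' = 228 × (334 + 1)/(334 − 35) = 228 × 335/299 ≈ 255 Hz.

255 Hz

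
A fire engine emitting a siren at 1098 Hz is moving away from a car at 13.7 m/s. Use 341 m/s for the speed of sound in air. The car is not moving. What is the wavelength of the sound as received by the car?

32.3 cm

With the source moving away from a stationary observer, f' = f · v/(v + v_s).
f' = 1098 × 341/(341 + 13.7) ≈ 1056 Hz.
λ' = v/f' = 341/1055.59 ≈ 32.3 cm.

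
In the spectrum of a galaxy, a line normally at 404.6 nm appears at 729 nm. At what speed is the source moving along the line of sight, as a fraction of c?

λ'/λ₀ = 1.8018 > 1 (redshift), so the source is receding.
λ'/λ₀ = √((1 + β)/(1 − β)) for a receding source ⇒ β = (r² − 1)/(r² + 1) with r = λ'/λ₀.
β = (3.2464 − 1)/(3.2464 + 1) ≈ 0.529.

0.529c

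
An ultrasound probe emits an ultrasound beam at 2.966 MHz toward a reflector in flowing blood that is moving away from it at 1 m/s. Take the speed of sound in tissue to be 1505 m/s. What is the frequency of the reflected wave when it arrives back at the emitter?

The reflector in flowing blood first receives the wave as a moving observer: f₁ = f₀ · (v − u)/v = 2.966 × (1505 − 1)/1505 ≈ 2.964 MHz.
The reflection then acts as a moving source: f₂ = f₁ · v/(v + u) ≈ 2.962 MHz.
Equivalently f₂ = f₀ · (v − u)/(v + u).

2.962 MHz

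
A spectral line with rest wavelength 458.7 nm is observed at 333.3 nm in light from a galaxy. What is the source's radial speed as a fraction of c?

λ'/λ₀ = 0.7266 < 1 (blueshift), so the source is approaching.
λ'/λ₀ = √((1 − β)/(1 + β)) for an approaching source ⇒ β = (1 − r²)/(1 + r²) with r = λ'/λ₀.
β = (1 − 0.5280)/(1 + 0.5280) ≈ 0.309.

0.309c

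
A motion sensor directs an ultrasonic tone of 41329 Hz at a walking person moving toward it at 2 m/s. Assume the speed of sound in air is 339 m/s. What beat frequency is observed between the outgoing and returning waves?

The walking person first receives the wave as a moving observer: f₁ = f₀ · (v + u)/v = 41329 × (339 + 2)/339 ≈ 41573 Hz.
The reflection then acts as a moving source: f₂ = f₁ · v/(v − u) ≈ 41820 Hz.
Equivalently f₂ = f₀ · (v + u)/(v − u).
Beat frequency: |f₂ − f₀| = 2u·f₀/(v − u) = 2 × 2 × 41329/337 ≈ 491 Hz.

491 Hz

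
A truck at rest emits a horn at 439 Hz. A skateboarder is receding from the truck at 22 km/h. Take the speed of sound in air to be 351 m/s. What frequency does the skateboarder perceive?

431 Hz

22 km/h = 6.111 m/s.
Only the observer moves, away from the source, so f' = f · (v − v_o)/v.
f' = 439 × (351 − 6.111)/351 = 439 × 344.89/351 ≈ 431 Hz.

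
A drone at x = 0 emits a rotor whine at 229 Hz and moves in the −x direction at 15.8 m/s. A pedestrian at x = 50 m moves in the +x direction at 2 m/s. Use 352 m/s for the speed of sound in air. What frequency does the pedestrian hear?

218 Hz

The observer lies on the +x side, so the source is heading away from the observer and the observer is heading away from the source.
General Doppler shift: f' = f · (v − v_o)/(v + v_s).
f' = 229 × (352 − 2)/(352 + 15.8) = 229 × 350/367.8 ≈ 218 Hz.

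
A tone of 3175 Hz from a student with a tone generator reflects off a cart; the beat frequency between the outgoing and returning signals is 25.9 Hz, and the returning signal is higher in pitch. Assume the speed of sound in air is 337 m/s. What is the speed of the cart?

Double Doppler shift off a moving reflector: f₂ = f₀ · (v + u)/(v − u) (u > 0 toward emitter).
Returning signal is higher, so f₂ = f₀ + Δf = 3175 + 25.9 = 3200.9 Hz.
Rearranging, u = v · (f₂ − f₀)/(f₂ + f₀) = 337 × 25.9/6375.9 ≈ 1.37 m/s.
So the cart is moving at 1.37 m/s toward the emitter.

1.37 m/s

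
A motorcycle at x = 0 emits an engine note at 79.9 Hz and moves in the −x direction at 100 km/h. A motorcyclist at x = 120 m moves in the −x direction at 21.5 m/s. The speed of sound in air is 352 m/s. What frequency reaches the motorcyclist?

79 Hz

100 km/h = 27.78 m/s.
The observer lies on the +x side, so the source is heading away from the observer and the observer is heading toward the source.
General Doppler shift: f' = f · (v + v_o)/(v + v_s).
f' = 79.9 × (352 + 21.5)/(352 + 27.78) = 79.9 × 373.5/379.78 ≈ 79 Hz.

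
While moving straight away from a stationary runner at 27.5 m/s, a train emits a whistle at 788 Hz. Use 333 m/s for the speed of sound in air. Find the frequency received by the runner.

728 Hz

With the source moving away from a stationary observer, f' = f · v/(v + v_s).
f' = 788 × 333/(333 + 27.5) = 788 × 333/360.5 ≈ 728 Hz.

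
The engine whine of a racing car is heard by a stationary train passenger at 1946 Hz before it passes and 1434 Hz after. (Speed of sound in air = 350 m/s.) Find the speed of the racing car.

53 m/s

f₁/f₂ = (v + v_s)/(v − v_s), so v_s = v · (f₁ − f₂)/(f₁ + f₂).
v_s = 350 × (1946 − 1434)/(1946 + 1434) = 350 × 512/3380 ≈ 53 m/s.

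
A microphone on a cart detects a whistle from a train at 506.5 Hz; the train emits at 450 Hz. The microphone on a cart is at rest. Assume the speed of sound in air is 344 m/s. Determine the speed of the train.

f' > f, so the train is approaching.
f' = f · v/(v − v_s) ⇒ v_s = v · |1 − f/f'|.
v_s = 344 × |1 − 450/506.5| = 344 × 0.1115 ≈ 38 m/s.

38 m/s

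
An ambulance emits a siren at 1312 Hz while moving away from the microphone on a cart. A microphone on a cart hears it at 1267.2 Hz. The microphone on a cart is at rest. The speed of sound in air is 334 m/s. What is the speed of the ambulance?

11.8 m/s

f' = f · v/(v + v_s) ⇒ v_s = v · |1 − f/f'|.
v_s = 334 × |1 − 1312/1267.2| = 334 × 0.03535 ≈ 11.8 m/s.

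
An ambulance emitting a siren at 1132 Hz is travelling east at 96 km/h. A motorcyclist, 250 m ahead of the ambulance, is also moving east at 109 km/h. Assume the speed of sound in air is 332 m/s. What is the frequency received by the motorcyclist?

96 km/h = 26.67 m/s; 109 km/h = 30.28 m/s.
The motorcyclist is ahead, so the ambulance is moving toward it while the motorcyclist is moving away from the ambulance.
General Doppler shift: f' = f · (v − v_o)/(v − v_s).
f' = 1132 × (332 − 30.28)/(332 − 26.67) = 1132 × 301.72/305.33 ≈ 1119 Hz.

1119 Hz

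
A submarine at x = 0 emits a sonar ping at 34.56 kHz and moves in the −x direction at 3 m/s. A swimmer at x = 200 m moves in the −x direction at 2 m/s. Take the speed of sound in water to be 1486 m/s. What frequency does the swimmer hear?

34.5 kHz

The observer lies on the +x side, so the source is heading away from the observer and the observer is heading toward the source.
General Doppler shift: f' = f · (v + v_o)/(v + v_s).
f' = 34.56 × (1486 + 2)/(1486 + 3) = 34.56 × 1488/1489 ≈ 34.5 kHz.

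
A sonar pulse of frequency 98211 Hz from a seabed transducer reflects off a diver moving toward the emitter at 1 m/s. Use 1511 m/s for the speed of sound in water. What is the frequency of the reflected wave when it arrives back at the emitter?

98341 Hz

At the diver (a moving observer), f₁ = f₀ · (v + u)/v = 98211 × 1512/1511 ≈ 98276 Hz.
The reflection then acts as a moving source: f₂ = f₁ · v/(v − u) ≈ 98341 Hz.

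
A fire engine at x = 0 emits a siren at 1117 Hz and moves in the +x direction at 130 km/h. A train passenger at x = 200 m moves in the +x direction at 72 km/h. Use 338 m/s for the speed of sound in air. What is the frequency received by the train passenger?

130 km/h = 36.11 m/s; 72 km/h = 20 m/s.
The observer lies on the +x side, so the source is heading toward the observer and the observer is heading away from the source.
Both move, so f' = f · (v − v_o)/(v − v_s).
f' = 1117 × (338 − 20)/(338 − 36.11) = 1117 × 318/301.89 ≈ 1177 Hz.

1177 Hz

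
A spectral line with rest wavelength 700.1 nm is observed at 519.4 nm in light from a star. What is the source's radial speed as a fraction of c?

0.290

λ'/λ₀ = 0.7419 < 1 (blueshift), so the source is approaching.
λ'/λ₀ = √((1 − β)/(1 + β)) for an approaching source ⇒ β = (1 − r²)/(1 + r²) with r = λ'/λ₀.
β = (1 − 0.5504)/(1 + 0.5504) ≈ 0.290.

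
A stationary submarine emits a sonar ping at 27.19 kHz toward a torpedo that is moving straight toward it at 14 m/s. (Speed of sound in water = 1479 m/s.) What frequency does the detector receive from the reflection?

27.7 kHz

The torpedo first receives the wave as a moving observer: f₁ = f₀ · (v + u)/v = 27.19 × (1479 + 14)/1479 ≈ 27.4 kHz.
On reflection it acts as a source moving toward the stationary detector: f₂ = f₁ · v/(v − u) = 27.4 × 1479/1465 ≈ 27.7 kHz.
Equivalently f₂ = f₀ · (v + u)/(v − u).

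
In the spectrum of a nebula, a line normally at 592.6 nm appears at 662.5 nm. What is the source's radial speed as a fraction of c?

λ'/λ₀ = 1.1180 > 1 (redshift), so the source is receding.
λ'/λ₀ = √((1 + β)/(1 − β)) for a receding source ⇒ β = (r² − 1)/(r² + 1) with r = λ'/λ₀.
β = (1.2498 − 1)/(1.2498 + 1) ≈ 0.111.

0.111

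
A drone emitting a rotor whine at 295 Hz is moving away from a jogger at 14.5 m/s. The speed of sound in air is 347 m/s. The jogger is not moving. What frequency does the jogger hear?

Moving source, stationary observer: f' = f · v/(v + v_s) since the source is receding.
f' = 295 × 347/(347 + 14.5) = 295 × 347/361.5 ≈ 283 Hz.

283 Hz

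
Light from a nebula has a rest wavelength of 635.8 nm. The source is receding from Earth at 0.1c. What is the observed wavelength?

702.9 nm

Relativistic Doppler for wavelength: λ' = λ₀ · √((1 + β)/(1 − β)).
λ' = 635.8 × √(1.1000/0.9000) = 635.8 × 1.10554 ≈ 702.9 nm.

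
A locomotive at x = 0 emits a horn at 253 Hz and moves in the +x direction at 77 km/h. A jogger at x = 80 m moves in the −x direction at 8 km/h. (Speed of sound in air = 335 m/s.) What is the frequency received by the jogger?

77 km/h = 21.39 m/s; 8 km/h = 2.222 m/s.
The observer lies on the +x side, so the source is heading toward the observer and the observer is heading toward the source.
General Doppler shift: f' = f · (v + v_o)/(v − v_s).
f' = 253 × (335 + 2.222)/(335 − 21.39) = 253 × 337.22/313.61 ≈ 272 Hz.

272 Hz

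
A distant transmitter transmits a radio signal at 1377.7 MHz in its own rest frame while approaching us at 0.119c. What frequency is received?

1552.7 MHz

Relativistic Doppler for frequency: f' = f₀ · √((1 + β)/(1 − β)).
f' = 1377.7 × √(1.1190/0.8810) = 1377.7 × 1.12701 ≈ 1552.7 MHz.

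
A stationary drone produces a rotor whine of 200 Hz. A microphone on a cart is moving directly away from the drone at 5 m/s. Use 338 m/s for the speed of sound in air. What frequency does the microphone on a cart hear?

Only the observer moves, away from the source, so f' = f · (v − v_o)/v.
f' = 200 × (338 − 5)/338 = 200 × 333/338 ≈ 197 Hz.

197 Hz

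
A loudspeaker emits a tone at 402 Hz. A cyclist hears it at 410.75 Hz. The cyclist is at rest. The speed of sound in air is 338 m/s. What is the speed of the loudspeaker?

f' > f, so the loudspeaker is approaching.
f' = f · v/(v − v_s) ⇒ v_s = v · |1 − f/f'|.
v_s = 338 × |1 − 402/410.75| = 338 × 0.0213 ≈ 7.2 m/s.

7.2 m/s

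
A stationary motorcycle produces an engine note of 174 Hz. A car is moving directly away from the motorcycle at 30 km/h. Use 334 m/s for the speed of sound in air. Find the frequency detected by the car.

170 Hz

30 km/h = 8.333 m/s.
Only the observer moves, away from the source, so f' = f · (v − v_o)/v.
f' = 174 × (334 − 8.333)/334 = 174 × 325.67/334 ≈ 170 Hz.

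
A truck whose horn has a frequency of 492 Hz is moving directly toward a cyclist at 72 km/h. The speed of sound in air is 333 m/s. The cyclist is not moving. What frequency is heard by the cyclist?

72 km/h = 20 m/s.
Moving source, stationary observer: f' = f · v/(v − v_s) since the source is approaching.
f' = 492 × 333/(333 − 20) = 492 × 333/313 ≈ 523 Hz.

523 Hz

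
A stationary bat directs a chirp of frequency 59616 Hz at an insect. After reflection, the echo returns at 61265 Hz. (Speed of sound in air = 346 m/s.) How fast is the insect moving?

Double Doppler shift off a moving reflector: f₂ = f₀ · (v + u)/(v − u) (u > 0 toward emitter).
Rearranging, u = v · (f₂ − f₀)/(f₂ + f₀) = 346 × 1649/120881 ≈ 4.7 m/s.
So the insect is moving at 4.7 m/s toward the emitter.

4.7 m/s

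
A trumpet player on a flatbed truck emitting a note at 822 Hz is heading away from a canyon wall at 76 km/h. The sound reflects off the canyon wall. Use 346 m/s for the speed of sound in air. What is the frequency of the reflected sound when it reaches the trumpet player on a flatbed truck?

727 Hz

76 km/h = 21.11 m/s.
The canyon wall receives the sound from a moving source: f₁ = f₀ · v/(v + v_e) = 822 × 346/367.11 ≈ 775 Hz.
On the return leg the trumpet player on a flatbed truck is a moving observer: f₂ = f₁ · (v − v_e)/v = 775 × 324.89/346 ≈ 727 Hz.
Equivalently f₂ = f₀ · (v − v_e)/(v + v_e).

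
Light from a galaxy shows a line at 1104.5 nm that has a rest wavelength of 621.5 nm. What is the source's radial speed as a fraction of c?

λ'/λ₀ = 1.7772 > 1 (redshift), so the source is receding.
λ'/λ₀ = √((1 + β)/(1 − β)) for a receding source ⇒ β = (r² − 1)/(r² + 1) with r = λ'/λ₀.
β = (3.1583 − 1)/(3.1583 + 1) ≈ 0.519.

0.519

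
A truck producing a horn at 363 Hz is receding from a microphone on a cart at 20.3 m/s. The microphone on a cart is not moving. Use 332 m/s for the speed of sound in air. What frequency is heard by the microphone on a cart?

With the source moving away from a stationary observer, f' = f · v/(v + v_s).
f' = 363 × 332/(332 + 20.3) = 363 × 332/352.3 ≈ 342 Hz.

342 Hz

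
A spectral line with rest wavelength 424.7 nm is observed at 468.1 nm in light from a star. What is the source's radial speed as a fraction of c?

λ'/λ₀ = 1.1022 > 1 (redshift), so the source is receding.
λ'/λ₀ = √((1 + β)/(1 − β)) for a receding source ⇒ β = (r² − 1)/(r² + 1) with r = λ'/λ₀.
β = (1.2148 − 1)/(1.2148 + 1) ≈ 0.097.

0.097c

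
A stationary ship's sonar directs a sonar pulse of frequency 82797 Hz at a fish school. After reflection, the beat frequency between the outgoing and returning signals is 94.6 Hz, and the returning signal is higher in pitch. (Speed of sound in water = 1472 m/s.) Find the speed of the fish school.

Double Doppler shift off a moving reflector: f₂ = f₀ · (v + u)/(v − u) (u > 0 toward emitter).
Returning signal is higher, so f₂ = f₀ + Δf = 82797 + 94.6 = 82891.6 Hz.
Rearranging, u = v · (f₂ − f₀)/(f₂ + f₀) = 1472 × 94.6/165688.6 ≈ 0.84 m/s.
So the fish school is moving at 0.84 m/s toward the emitter.

0.84 m/s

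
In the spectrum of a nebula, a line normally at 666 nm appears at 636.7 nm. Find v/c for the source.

λ'/λ₀ = 0.9560 < 1 (blueshift), so the source is approaching.
λ'/λ₀ = √((1 − β)/(1 + β)) for an approaching source ⇒ β = (1 − r²)/(1 + r²) with r = λ'/λ₀.
β = (1 − 0.9139)/(1 + 0.9139) ≈ 0.045.

0.045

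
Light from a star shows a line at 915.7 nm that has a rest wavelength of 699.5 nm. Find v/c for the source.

0.263c

λ'/λ₀ = 1.3091 > 1 (redshift), so the source is receding.
λ'/λ₀ = √((1 + β)/(1 − β)) for a receding source ⇒ β = (r² − 1)/(r² + 1) with r = λ'/λ₀.
β = (1.7137 − 1)/(1.7137 + 1) ≈ 0.263.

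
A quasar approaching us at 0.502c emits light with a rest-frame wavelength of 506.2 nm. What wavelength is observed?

291.5 nm

Relativistic Doppler for wavelength: λ' = λ₀ · √((1 − β)/(1 + β)).
λ' = 506.2 × √(0.4980/1.5020) = 506.2 × 0.57581 ≈ 291.5 nm.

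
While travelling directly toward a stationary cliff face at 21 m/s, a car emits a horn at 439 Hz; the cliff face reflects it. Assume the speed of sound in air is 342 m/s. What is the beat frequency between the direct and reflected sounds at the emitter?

The cliff face receives the sound from a moving source: f₁ = f₀ · v/(v − v_e) = 439 × 342/321 ≈ 467.7 Hz.
On the return leg the car is a moving observer: f₂ = f₁ · (v + v_e)/v = 467.7 × 363/342 ≈ 496.4 Hz.
Equivalently f₂ = f₀ · (v + v_e)/(v − v_e).
Beat against the emitted tone: |f₂ − f₀| = 2v_e·f₀/(v − v_e) = 2 × 21 × 439/321 ≈ 57.4 Hz.

57.4 Hz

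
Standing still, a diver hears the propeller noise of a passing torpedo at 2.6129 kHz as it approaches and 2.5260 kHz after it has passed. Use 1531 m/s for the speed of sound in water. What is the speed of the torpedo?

26 m/s

f₁/f₂ = (v + v_s)/(v − v_s), so v_s = v · (f₁ − f₂)/(f₁ + f₂).
v_s = 1531 × (2.6129 − 2.5260)/(2.6129 + 2.5260) = 1531 × 0.0869/5.1389 ≈ 26 m/s.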